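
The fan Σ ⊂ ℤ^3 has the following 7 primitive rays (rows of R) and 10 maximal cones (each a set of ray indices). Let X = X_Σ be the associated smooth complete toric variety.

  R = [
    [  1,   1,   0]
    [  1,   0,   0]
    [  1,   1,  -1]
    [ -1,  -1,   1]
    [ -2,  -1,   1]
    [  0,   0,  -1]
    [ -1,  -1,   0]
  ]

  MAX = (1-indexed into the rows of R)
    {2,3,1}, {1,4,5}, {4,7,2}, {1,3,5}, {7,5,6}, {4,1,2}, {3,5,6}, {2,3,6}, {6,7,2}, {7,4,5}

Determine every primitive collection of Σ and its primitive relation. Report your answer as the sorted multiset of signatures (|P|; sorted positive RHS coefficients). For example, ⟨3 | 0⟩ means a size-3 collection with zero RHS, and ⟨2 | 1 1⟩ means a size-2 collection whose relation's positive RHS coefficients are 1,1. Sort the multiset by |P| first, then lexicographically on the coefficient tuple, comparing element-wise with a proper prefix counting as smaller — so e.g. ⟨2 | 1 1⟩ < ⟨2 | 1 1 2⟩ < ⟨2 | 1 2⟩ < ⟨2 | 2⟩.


|primitive collections| = 6. Relations:

  P = {1,7}:  v_{1} + v_{7} = 0 ; sig = ⟨2 | 0⟩
  P = {3,4}:  v_{3} + v_{4} = 0 ; sig = ⟨2 | 0⟩
  P = {1,6}:  v_{1} + v_{6} = v_{3} ; sig = ⟨2 | 1⟩
  P = {2,5}:  v_{2} + v_{5} = v_{4} ; sig = ⟨2 | 1⟩
  P = {3,7}:  v_{3} + v_{7} = v_{6} ; sig = ⟨2 | 1⟩
  P = {4,6}:  v_{4} + v_{6} = v_{7} ; sig = ⟨2 | 1⟩

so the primitive-relation signature multiset is
    |P|=2: 6 collections, coeffs (), (), (1), (1), (1), (1)


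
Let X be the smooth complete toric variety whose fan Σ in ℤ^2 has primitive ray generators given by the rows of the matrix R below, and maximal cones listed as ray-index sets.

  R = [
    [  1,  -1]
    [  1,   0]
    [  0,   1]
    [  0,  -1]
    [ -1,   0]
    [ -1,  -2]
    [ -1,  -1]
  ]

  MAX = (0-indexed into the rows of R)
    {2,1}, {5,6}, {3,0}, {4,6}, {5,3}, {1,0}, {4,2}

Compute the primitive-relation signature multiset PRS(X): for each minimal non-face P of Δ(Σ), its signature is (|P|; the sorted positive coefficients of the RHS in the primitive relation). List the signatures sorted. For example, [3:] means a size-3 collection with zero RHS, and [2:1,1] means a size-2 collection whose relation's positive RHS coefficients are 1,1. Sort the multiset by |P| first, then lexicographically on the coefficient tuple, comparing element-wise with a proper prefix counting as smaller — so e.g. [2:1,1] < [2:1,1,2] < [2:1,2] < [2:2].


14 collections generate NE(X_Σ); each relation:

  • {1,4}:  v_{1} + v_{4} = 0  ⇒ sig = [2:]
  • {2,3}:  v_{2} + v_{3} = 0  ⇒ sig = [2:]
  • {0,2}:  v_{0} + v_{2} = v_{1}  ⇒ sig = [2:1]
  • {0,4}:  v_{0} + v_{4} = v_{3}  ⇒ sig = [2:1]
  • {1,3}:  v_{1} + v_{3} = v_{0}  ⇒ sig = [2:1]
  • {1,6}:  v_{1} + v_{6} = v_{3}  ⇒ sig = [2:1]
  • {2,5}:  v_{2} + v_{5} = v_{6}  ⇒ sig = [2:1]
  • {2,6}:  v_{2} + v_{6} = v_{4}  ⇒ sig = [2:1]
  • {3,4}:  v_{3} + v_{4} = v_{6}  ⇒ sig = [2:1]
  • {3,6}:  v_{3} + v_{6} = v_{5}  ⇒ sig = [2:1]
  • {0,6}:  v_{0} + v_{6} = 2·v_{3}  ⇒ sig = [2:2]
  • {1,5}:  v_{1} + v_{5} = 2·v_{3}  ⇒ sig = [2:2]
  • {4,5}:  v_{4} + v_{5} = 2·v_{6}  ⇒ sig = [2:2]
  • {0,5}:  v_{0} + v_{5} = 3·v_{3}  ⇒ sig = [2:3]

Hence PRS(X_Σ) =
[[2:], [2:], [2:1], [2:1], [2:1], [2:1], [2:1], [2:1], [2:1], [2:1], [2:2], [2:2], [2:2], [2:3]]


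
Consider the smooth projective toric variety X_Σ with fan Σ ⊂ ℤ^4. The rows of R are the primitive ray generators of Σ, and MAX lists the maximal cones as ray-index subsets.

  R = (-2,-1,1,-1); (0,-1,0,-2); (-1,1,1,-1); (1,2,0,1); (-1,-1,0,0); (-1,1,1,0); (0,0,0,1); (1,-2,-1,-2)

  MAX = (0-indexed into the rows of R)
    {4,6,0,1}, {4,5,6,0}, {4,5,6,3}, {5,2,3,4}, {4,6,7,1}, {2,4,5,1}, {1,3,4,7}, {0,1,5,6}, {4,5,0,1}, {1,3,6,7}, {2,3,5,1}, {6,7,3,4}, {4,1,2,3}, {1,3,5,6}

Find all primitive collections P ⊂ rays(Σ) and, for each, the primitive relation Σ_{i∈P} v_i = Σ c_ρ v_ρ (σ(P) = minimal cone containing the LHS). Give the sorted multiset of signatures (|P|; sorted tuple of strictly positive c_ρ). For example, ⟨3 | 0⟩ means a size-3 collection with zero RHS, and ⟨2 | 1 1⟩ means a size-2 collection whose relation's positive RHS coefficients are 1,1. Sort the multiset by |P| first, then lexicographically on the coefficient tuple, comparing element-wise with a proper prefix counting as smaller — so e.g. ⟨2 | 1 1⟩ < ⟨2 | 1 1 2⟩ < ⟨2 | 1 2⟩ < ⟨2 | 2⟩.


Δ(Σ) — 8 vertices, 9 min non-faces:

  {0,3}:  v_{0} + v_{3} = v_{5} — sig = ⟨2 | 1⟩
  {2,6}:  v_{2} + v_{6} = v_{5} — sig = ⟨2 | 1⟩
  {5,7}:  v_{5} + v_{7} = v_{1} — sig = ⟨2 | 1⟩
  {0,2}:  v_{0} + v_{2} = v_{1} + v_{4} + 2·v_{5} — sig = ⟨2 | 1 1 2⟩
  {0,7}:  v_{0} + v_{7} = 2·v_{1} + v_{4} + v_{6} — sig = ⟨2 | 1 1 2⟩
  {2,7}:  v_{2} + v_{7} = 2·v_{1} + v_{3} + v_{4} — sig = ⟨2 | 1 1 2⟩
  {1,3,4,6}:  v_{1} + v_{3} + v_{4} + v_{6} = 0 — sig = ⟨4 | 0⟩
  {1,3,4,5}:  v_{1} + v_{3} + v_{4} + v_{5} = v_{2} — sig = ⟨4 | 1⟩
  {1,4,5,6}:  v_{1} + v_{4} + v_{5} + v_{6} = v_{0} — sig = ⟨4 | 1⟩

so the primitive-relation signature multiset is
    |P|=2: 6 collections, coeffs (1), (1), (1), (1,1,2), (1,1,2), (1,1,2)
    |P|=4: 3 collections, coeffs (), (1), (1)


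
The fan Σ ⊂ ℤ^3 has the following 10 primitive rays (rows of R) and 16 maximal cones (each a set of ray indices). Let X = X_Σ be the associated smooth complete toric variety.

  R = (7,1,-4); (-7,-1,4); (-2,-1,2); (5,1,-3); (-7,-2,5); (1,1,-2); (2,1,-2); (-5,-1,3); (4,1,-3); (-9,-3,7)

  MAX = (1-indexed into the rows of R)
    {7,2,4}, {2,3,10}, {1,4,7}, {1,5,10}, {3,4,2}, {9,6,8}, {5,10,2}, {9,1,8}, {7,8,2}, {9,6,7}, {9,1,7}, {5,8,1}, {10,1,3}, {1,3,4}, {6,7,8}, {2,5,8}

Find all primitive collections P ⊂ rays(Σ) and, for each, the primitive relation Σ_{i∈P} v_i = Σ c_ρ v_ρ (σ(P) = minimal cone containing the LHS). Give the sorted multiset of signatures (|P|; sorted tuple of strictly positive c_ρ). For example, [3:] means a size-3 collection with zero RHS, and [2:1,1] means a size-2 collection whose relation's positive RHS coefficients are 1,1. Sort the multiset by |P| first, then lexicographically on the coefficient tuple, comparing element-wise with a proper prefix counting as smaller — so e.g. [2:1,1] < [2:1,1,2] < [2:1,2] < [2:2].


Σ has 23 primitive collections:

  P = {1,2}:  v_{1} + v_{2} = 0 ; sig = [2:]
  P = {3,7}:  v_{3} + v_{7} = 0 ; sig = [2:]
  P = {4,8}:  v_{4} + v_{8} = 0 ; sig = [2:]
  P = {3,5}:  v_{3} + v_{5} = v_{10} ; sig = [2:1]
  P = {3,8}:  v_{3} + v_{8} = v_{5} ; sig = [2:1]
  P = {4,5}:  v_{4} + v_{5} = v_{3} ; sig = [2:1]
  P = {5,7}:  v_{5} + v_{7} = v_{8} ; sig = [2:1]
  P = {7,10}:  v_{7} + v_{10} = v_{5} ; sig = [2:1]
  P = {2,9}:  v_{2} + v_{9} = v_{7} + v_{8} ; sig = [2:1,1]
  P = {3,6}:  v_{3} + v_{6} = v_{8} + v_{9} ; sig = [2:1,1]
  P = {3,9}:  v_{3} + v_{9} = v_{1} + v_{8} ; sig = [2:1,1]
  P = {4,6}:  v_{4} + v_{6} = v_{7} + v_{9} ; sig = [2:1,1]
  P = {4,9}:  v_{4} + v_{9} = v_{1} + v_{7} ; sig = [2:1,1]
  P = {9,10}:  v_{9} + v_{10} = v_{1} + v_{5} + v_{8} ; sig = [2:1,1,1]
  P = {5,6}:  v_{5} + v_{6} = 2·v_{8} + v_{9} ; sig = [2:1,2]
  P = {5,9}:  v_{5} + v_{9} = v_{1} + 2·v_{8} ; sig = [2:1,2]
  P = {6,10}:  v_{6} + v_{10} = v_{1} + 3·v_{8} ; sig = [2:1,3]
  P = {1,6}:  v_{1} + v_{6} = 2·v_{9} ; sig = [2:2]
  P = {4,10}:  v_{4} + v_{10} = 2·v_{3} ; sig = [2:2]
  P = {8,10}:  v_{8} + v_{10} = 2·v_{5} ; sig = [2:2]
  P = {2,6}:  v_{2} + v_{6} = 2·v_{7} + 2·v_{8} ; sig = [2:2,2]
  P = {1,7,8}:  v_{1} + v_{7} + v_{8} = v_{9} ; sig = [3:1]
  P = {7,8,9}:  v_{7} + v_{8} + v_{9} = v_{6} ; sig = [3:1]

Sorted signature multiset PRS(X):
{ [2:] ×3,  [2:1] ×5,  [2:1,1] ×5,  [2:1,1,1],  [2:1,2] ×2,  [2:1,3],  [2:2] ×3,  [2:2,2],  [3:1] ×2 }


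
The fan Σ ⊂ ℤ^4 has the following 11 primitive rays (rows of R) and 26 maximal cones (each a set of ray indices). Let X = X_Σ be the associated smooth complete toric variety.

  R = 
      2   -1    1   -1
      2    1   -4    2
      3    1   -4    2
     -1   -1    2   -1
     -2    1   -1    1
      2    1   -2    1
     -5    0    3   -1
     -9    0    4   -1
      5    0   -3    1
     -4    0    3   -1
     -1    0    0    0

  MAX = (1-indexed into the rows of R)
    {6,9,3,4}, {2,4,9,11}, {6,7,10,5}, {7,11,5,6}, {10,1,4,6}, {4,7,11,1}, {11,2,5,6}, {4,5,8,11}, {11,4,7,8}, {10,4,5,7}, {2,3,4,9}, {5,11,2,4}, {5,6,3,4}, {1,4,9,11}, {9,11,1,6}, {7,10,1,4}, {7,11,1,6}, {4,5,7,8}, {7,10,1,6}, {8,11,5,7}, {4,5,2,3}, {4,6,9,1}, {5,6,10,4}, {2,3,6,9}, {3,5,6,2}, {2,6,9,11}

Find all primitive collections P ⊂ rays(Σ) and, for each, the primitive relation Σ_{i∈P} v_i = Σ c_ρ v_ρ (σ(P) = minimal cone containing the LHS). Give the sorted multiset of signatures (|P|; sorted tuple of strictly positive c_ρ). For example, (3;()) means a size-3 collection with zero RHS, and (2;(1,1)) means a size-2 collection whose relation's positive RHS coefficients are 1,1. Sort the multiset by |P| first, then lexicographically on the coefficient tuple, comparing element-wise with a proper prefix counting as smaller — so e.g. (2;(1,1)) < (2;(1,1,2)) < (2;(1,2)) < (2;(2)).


22 minimal non-faces of Δ(Σ) (on 11 rays):

  P={1,5}:  v_{1} + v_{5} = 0  →  sig = (2;())
  P={7,9}:  v_{7} + v_{9} = 0  →  sig = (2;())
  P={1,3}:  v_{1} + v_{3} = v_{9}  →  sig = (2;(1))
  P={2,10}:  v_{2} + v_{10} = v_{5}  →  sig = (2;(1))
  P={3,7}:  v_{3} + v_{7} = v_{5}  →  sig = (2;(1))
  P={3,11}:  v_{3} + v_{11} = v_{2}  →  sig = (2;(1))
  P={5,9}:  v_{5} + v_{9} = v_{3}  →  sig = (2;(1))
  P={10,11}:  v_{10} + v_{11} = v_{7}  →  sig = (2;(1))
  P={1,2}:  v_{1} + v_{2} = v_{9} + v_{11}  →  sig = (2;(1,1))
  P={2,7}:  v_{2} + v_{7} = v_{5} + v_{11}  →  sig = (2;(1,1))
  P={6,8}:  v_{6} + v_{8} = v_{5} + v_{7}  →  sig = (2;(1,1))
  P={9,10}:  v_{9} + v_{10} = v_{4} + v_{6}  →  sig = (2;(1,1))
  P={1,8}:  v_{1} + v_{8} = v_{4} + v_{7} + v_{11}  →  sig = (2;(1,1,1))
  P={3,10}:  v_{3} + v_{10} = v_{4} + v_{5} + v_{6}  →  sig = (2;(1,1,1))
  P={8,9}:  v_{8} + v_{9} = v_{4} + v_{5} + v_{11}  →  sig = (2;(1,1,1))
  P={3,8}:  v_{3} + v_{8} = v_{4} + 2·v_{5} + v_{11}  →  sig = (2;(1,1,2))
  P={8,10}:  v_{8} + v_{10} = v_{4} + v_{5} + 2·v_{7}  →  sig = (2;(1,1,2))
  P={2,8}:  v_{2} + v_{8} = v_{4} + 2·v_{5} + 2·v_{11}  →  sig = (2;(1,2,2))
  P={4,6,11}:  v_{4} + v_{6} + v_{11} = 0  →  sig = (3;())
  P={2,4,6}:  v_{2} + v_{4} + v_{6} = v_{3}  →  sig = (3;(1))
  P={4,6,7}:  v_{4} + v_{6} + v_{7} = v_{10}  →  sig = (3;(1))
  P={4,5,7,11}:  v_{4} + v_{5} + v_{7} + v_{11} = v_{8}  →  sig = (4;(1))

Sorted signature multiset PRS(X):
{ (2;()) ×2,  (2;(1)) ×6,  (2;(1,1)) ×4,  (2;(1,1,1)) ×3,  (2;(1,1,2)) ×2,  (2;(1,2,2)),  (3;()),  (3;(1)) ×2,  (4;(1)) }


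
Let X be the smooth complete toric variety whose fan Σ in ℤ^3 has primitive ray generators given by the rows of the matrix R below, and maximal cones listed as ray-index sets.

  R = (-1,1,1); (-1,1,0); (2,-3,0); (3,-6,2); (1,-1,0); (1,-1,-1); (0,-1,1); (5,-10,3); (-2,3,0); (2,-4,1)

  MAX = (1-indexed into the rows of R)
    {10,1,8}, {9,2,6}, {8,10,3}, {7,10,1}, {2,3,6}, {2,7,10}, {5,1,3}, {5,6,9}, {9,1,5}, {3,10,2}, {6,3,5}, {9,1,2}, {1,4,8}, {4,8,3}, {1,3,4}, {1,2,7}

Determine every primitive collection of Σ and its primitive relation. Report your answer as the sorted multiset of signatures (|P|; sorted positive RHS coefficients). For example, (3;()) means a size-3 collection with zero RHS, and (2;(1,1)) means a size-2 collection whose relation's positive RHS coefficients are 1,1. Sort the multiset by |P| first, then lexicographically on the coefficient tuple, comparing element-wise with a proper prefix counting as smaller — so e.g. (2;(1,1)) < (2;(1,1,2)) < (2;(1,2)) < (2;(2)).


Σ has 25 primitive collections:

  • {1,6}:  v_{1} + v_{6} = 0  so sig = (2;())
  • {2,5}:  v_{2} + v_{5} = 0  so sig = (2;())
  • {3,9}:  v_{3} + v_{9} = 0  so sig = (2;())
  • {3,7}:  v_{3} + v_{7} = v_{10}  so sig = (2;(1))
  • {4,10}:  v_{4} + v_{10} = v_{8}  so sig = (2;(1))
  • {9,10}:  v_{9} + v_{10} = v_{7}  so sig = (2;(1))
  • {2,4}:  v_{2} + v_{4} = v_{7} + v_{10}  so sig = (2;(1,1))
  • {4,6}:  v_{4} + v_{6} = v_{3} + v_{10}  so sig = (2;(1,1))
  • {4,9}:  v_{4} + v_{9} = v_{1} + v_{10}  so sig = (2;(1,1))
  • {5,7}:  v_{5} + v_{7} = v_{1} + v_{3}  so sig = (2;(1,1))
  • {6,7}:  v_{6} + v_{7} = v_{2} + v_{3}  so sig = (2;(1,1))
  • {7,9}:  v_{7} + v_{9} = v_{1} + v_{2}  so sig = (2;(1,1))
  • {5,8}:  v_{5} + v_{8} = v_{1} + 2·v_{3} + v_{4}  so sig = (2;(1,1,2))
  • {2,8}:  v_{2} + v_{8} = v_{7} + 2·v_{10}  so sig = (2;(1,2))
  • {4,7}:  v_{4} + v_{7} = v_{1} + 2·v_{10}  so sig = (2;(1,2))
  • {5,10}:  v_{5} + v_{10} = v_{1} + 2·v_{3}  so sig = (2;(1,2))
  • {6,8}:  v_{6} + v_{8} = v_{3} + 2·v_{10}  so sig = (2;(1,2))
  • {6,10}:  v_{6} + v_{10} = v_{2} + 2·v_{3}  so sig = (2;(1,2))
  • {8,9}:  v_{8} + v_{9} = v_{1} + 2·v_{10}  so sig = (2;(1,2))
  • {7,8}:  v_{7} + v_{8} = v_{1} + 3·v_{10}  so sig = (2;(1,3))
  • {4,5}:  v_{4} + v_{5} = 2·v_{1} + 3·v_{3}  so sig = (2;(2,3))
  • {1,2,3}:  v_{1} + v_{2} + v_{3} = v_{7}  so sig = (3;(1))
  • {1,3,10}:  v_{1} + v_{3} + v_{10} = v_{4}  so sig = (3;(1))
  • {1,2,10}:  v_{1} + v_{2} + v_{10} = 2·v_{7}  so sig = (3;(2))
  • {1,3,8}:  v_{1} + v_{3} + v_{8} = 2·v_{4}  so sig = (3;(2))

Sorted signature multiset PRS(X):
{ (2;()) ×3,  (2;(1)) ×3,  (2;(1,1)) ×6,  (2;(1,1,2)),  (2;(1,2)) ×6,  (2;(1,3)),  (2;(2,3)),  (3;(1)) ×2,  (3;(2)) ×2 }


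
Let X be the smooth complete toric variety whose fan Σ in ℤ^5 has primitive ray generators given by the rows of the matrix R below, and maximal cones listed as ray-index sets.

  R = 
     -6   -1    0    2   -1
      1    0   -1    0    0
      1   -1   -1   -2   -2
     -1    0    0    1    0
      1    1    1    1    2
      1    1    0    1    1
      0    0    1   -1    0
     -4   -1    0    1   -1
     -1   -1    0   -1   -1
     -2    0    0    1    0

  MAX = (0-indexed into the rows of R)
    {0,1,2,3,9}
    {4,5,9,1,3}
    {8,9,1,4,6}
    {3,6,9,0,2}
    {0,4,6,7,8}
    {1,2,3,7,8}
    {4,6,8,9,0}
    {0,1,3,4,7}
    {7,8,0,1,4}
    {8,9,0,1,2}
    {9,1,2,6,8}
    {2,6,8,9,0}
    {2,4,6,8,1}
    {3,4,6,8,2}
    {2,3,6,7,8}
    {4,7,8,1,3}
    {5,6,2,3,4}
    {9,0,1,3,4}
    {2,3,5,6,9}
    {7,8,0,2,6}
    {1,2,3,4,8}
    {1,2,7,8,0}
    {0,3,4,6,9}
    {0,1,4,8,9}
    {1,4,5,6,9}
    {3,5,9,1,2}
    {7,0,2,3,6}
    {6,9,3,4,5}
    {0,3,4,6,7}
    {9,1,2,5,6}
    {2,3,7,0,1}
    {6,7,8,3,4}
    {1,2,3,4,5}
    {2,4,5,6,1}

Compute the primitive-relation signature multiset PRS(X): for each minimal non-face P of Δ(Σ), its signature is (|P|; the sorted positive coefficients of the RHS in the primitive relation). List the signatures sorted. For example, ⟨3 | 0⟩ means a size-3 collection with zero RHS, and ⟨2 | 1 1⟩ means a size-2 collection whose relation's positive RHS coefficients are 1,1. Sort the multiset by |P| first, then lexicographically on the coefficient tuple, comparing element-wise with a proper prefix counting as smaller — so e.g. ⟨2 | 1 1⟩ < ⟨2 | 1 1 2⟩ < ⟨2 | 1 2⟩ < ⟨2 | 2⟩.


|primitive collections| = 12. Relations:

  P = {5,8}:  v_{5} + v_{8} = 0  so sig = ⟨2 | 0⟩
  P = {7,9}:  v_{7} + v_{9} = v_{0}  so sig = ⟨2 | 1⟩
  P = {5,7}:  v_{5} + v_{7} = v_{3} + v_{9}  so sig = ⟨2 | 1 1⟩
  P = {0,5}:  v_{0} + v_{5} = v_{3} + 2·v_{9}  so sig = ⟨2 | 1 2⟩
  P = {1,3,6}:  v_{1} + v_{3} + v_{6} = 0  so sig = ⟨3 | 0⟩
  P = {2,4,9}:  v_{2} + v_{4} + v_{9} = 0  so sig = ⟨3 | 0⟩
  P = {0,2,4}:  v_{0} + v_{2} + v_{4} = v_{7}  so sig = ⟨3 | 1⟩
  P = {3,8,9}:  v_{3} + v_{8} + v_{9} = v_{7}  so sig = ⟨3 | 1⟩
  P = {1,6,7}:  v_{1} + v_{6} + v_{7} = v_{8} + v_{9}  so sig = ⟨3 | 1 1⟩
  P = {2,4,7}:  v_{2} + v_{4} + v_{7} = v_{3} + v_{8}  so sig = ⟨3 | 1 1⟩
  P = {0,1,6}:  v_{0} + v_{1} + v_{6} = v_{8} + 2·v_{9}  so sig = ⟨3 | 1 2⟩
  P = {0,3,8}:  v_{0} + v_{3} + v_{8} = 2·v_{7}  so sig = ⟨3 | 2⟩

Signatures (|P|; sorted positive RHS coefficients), sorted:
    |P|=2: 4 collections, coeffs (), (1), (1,1), (1,2)
    |P|=3: 8 collections, coeffs (), (), (1), (1), (1,1), (1,1), (1,2), (2)


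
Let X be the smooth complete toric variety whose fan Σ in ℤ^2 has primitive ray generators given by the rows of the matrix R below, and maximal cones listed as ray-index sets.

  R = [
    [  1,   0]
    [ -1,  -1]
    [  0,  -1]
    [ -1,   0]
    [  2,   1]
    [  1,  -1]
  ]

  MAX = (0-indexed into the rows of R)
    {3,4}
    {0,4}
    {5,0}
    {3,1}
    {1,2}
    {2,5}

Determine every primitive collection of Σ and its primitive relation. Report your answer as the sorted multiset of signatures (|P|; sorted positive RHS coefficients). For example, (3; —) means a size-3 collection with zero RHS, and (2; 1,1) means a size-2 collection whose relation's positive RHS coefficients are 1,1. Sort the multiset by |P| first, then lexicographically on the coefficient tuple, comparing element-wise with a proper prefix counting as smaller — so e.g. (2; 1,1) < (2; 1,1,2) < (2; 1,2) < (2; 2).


Primitive collections (9):

  {0,3}:  v_{0} + v_{3} = 0  so sig = (2; —)
  {0,1}:  v_{0} + v_{1} = v_{2}  so sig = (2; 1)
  {0,2}:  v_{0} + v_{2} = v_{5}  so sig = (2; 1)
  {1,4}:  v_{1} + v_{4} = v_{0}  so sig = (2; 1)
  {2,3}:  v_{2} + v_{3} = v_{1}  so sig = (2; 1)
  {3,5}:  v_{3} + v_{5} = v_{2}  so sig = (2; 1)
  {1,5}:  v_{1} + v_{5} = 2·v_{2}  so sig = (2; 2)
  {2,4}:  v_{2} + v_{4} = 2·v_{0}  so sig = (2; 2)
  {4,5}:  v_{4} + v_{5} = 3·v_{0}  so sig = (2; 3)

Signatures (|P|; sorted positive RHS coefficients), sorted:
    |P|=2: 9 collections, coeffs (), (1), (1), (1), (1), (1), (2), (2), (3)


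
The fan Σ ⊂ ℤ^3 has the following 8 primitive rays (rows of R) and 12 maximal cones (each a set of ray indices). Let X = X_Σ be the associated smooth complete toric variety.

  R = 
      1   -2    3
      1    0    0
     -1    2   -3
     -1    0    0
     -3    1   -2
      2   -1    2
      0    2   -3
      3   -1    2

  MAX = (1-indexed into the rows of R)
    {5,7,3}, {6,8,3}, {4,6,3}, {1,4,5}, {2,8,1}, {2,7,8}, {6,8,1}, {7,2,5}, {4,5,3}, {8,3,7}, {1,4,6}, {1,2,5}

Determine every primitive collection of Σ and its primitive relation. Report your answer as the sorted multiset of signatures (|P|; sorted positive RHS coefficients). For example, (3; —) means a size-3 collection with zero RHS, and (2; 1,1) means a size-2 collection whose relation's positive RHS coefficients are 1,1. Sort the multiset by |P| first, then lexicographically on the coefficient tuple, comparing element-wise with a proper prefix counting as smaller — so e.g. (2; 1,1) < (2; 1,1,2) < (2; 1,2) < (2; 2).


Δ(Σ) — 8 vertices, 10 min non-faces:

  P = {1,3}:  v_{1} + v_{3} = 0 ; sig = (2; —)
  P = {2,4}:  v_{2} + v_{4} = 0 ; sig = (2; —)
  P = {5,8}:  v_{5} + v_{8} = 0 ; sig = (2; —)
  P = {1,7}:  v_{1} + v_{7} = v_{2} ; sig = (2; 1)
  P = {2,3}:  v_{2} + v_{3} = v_{7} ; sig = (2; 1)
  P = {2,6}:  v_{2} + v_{6} = v_{8} ; sig = (2; 1)
  P = {4,7}:  v_{4} + v_{7} = v_{3} ; sig = (2; 1)
  P = {4,8}:  v_{4} + v_{8} = v_{6} ; sig = (2; 1)
  P = {5,6}:  v_{5} + v_{6} = v_{4} ; sig = (2; 1)
  P = {6,7}:  v_{6} + v_{7} = v_{3} + v_{8} ; sig = (2; 1,1)

Hence PRS(X_Σ) =
    |P|=2: 10 collections, coeffs (), (), (), (1), (1), (1), (1), (1), (1), (1,1)


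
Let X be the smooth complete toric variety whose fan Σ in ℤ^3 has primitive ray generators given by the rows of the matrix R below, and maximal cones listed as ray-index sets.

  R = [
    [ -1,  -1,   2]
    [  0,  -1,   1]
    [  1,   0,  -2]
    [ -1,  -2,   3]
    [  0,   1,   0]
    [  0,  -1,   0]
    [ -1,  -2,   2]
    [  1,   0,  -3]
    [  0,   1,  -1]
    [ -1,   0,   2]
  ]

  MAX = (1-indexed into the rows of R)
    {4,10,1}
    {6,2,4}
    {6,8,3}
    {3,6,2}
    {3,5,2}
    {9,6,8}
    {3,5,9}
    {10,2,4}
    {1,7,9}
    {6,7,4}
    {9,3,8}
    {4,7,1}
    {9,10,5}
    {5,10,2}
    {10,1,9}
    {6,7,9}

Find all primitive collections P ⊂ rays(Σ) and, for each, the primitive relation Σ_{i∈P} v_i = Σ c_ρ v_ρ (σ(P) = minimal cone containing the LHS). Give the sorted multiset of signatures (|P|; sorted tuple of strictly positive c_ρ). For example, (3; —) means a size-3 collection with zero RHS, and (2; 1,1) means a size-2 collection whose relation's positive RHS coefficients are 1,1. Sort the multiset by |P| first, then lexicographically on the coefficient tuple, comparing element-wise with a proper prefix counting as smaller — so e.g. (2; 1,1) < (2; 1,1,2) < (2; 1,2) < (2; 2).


Δ(Σ) — 10 vertices, 22 min non-faces:

  • {2,9}:  v_{2} + v_{9} = 0 — sig = (2; —)
  • {3,10}:  v_{3} + v_{10} = 0 — sig = (2; —)
  • {5,6}:  v_{5} + v_{6} = 0 — sig = (2; —)
  • {1,2}:  v_{1} + v_{2} = v_{4} — sig = (2; 1)
  • {1,3}:  v_{1} + v_{3} = v_{6} — sig = (2; 1)
  • {1,5}:  v_{1} + v_{5} = v_{10} — sig = (2; 1)
  • {1,6}:  v_{1} + v_{6} = v_{7} — sig = (2; 1)
  • {4,9}:  v_{4} + v_{9} = v_{1} — sig = (2; 1)
  • {5,7}:  v_{5} + v_{7} = v_{1} — sig = (2; 1)
  • {6,10}:  v_{6} + v_{10} = v_{1} — sig = (2; 1)
  • {2,7}:  v_{2} + v_{7} = v_{4} + v_{6} — sig = (2; 1,1)
  • {2,8}:  v_{2} + v_{8} = v_{3} + v_{6} — sig = (2; 1,1)
  • {3,4}:  v_{3} + v_{4} = v_{2} + v_{6} — sig = (2; 1,1)
  • {4,5}:  v_{4} + v_{5} = v_{2} + v_{10} — sig = (2; 1,1)
  • {5,8}:  v_{5} + v_{8} = v_{3} + v_{9} — sig = (2; 1,1)
  • {8,10}:  v_{8} + v_{10} = v_{6} + v_{9} — sig = (2; 1,1)
  • {1,8}:  v_{1} + v_{8} = 2·v_{6} + v_{9} — sig = (2; 1,2)
  • {7,8}:  v_{7} + v_{8} = 3·v_{6} + v_{9} — sig = (2; 1,3)
  • {3,7}:  v_{3} + v_{7} = 2·v_{6} — sig = (2; 2)
  • {4,8}:  v_{4} + v_{8} = 2·v_{6} — sig = (2; 2)
  • {7,10}:  v_{7} + v_{10} = 2·v_{1} — sig = (2; 2)
  • {3,6,9}:  v_{3} + v_{6} + v_{9} = v_{8} — sig = (3; 1)

so the primitive-relation signature multiset is
{ (2; —) ×3,  (2; 1) ×7,  (2; 1,1) ×6,  (2; 1,2),  (2; 1,3),  (2; 2) ×3,  (3; 1) }


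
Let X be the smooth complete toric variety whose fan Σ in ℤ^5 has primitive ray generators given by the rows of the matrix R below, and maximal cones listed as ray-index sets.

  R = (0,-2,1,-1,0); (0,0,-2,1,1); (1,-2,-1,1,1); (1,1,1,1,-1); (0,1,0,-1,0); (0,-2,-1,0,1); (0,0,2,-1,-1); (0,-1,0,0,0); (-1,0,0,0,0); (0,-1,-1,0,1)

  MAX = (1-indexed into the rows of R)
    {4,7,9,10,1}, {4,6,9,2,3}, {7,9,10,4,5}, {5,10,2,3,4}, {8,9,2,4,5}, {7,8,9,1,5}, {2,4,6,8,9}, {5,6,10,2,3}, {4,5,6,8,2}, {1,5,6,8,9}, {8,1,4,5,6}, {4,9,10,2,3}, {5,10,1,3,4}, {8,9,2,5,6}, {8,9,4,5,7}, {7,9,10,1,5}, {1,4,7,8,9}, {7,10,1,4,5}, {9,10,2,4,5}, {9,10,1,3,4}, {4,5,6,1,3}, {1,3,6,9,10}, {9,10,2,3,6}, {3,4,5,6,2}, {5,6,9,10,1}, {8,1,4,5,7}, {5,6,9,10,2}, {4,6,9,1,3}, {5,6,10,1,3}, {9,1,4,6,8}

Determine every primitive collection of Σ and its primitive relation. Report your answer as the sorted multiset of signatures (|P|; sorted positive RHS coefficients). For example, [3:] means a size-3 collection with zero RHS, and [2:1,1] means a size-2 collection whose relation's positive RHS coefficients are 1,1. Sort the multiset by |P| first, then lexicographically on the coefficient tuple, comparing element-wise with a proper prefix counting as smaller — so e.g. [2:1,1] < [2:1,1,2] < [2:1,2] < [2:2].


Δ(Σ) — 10 vertices, 10 min non-faces:

  • {2,7}:  v_{2} + v_{7} = 0  ⟹  sig = [2:]
  • {1,2}:  v_{1} + v_{2} = v_{6}  ⟹  sig = [2:1]
  • {6,7}:  v_{6} + v_{7} = v_{1}  ⟹  sig = [2:1]
  • {8,10}:  v_{8} + v_{10} = v_{6}  ⟹  sig = [2:1]
  • {3,7}:  v_{3} + v_{7} = v_{1} + v_{4} + v_{10}  ⟹  sig = [2:1,1,1]
  • {3,8}:  v_{3} + v_{8} = v_{4} + 2·v_{6}  ⟹  sig = [2:1,2]
  • {3,5,9}:  v_{3} + v_{5} + v_{9} = v_{10}  ⟹  sig = [3:1]
  • {4,6,10}:  v_{4} + v_{6} + v_{10} = v_{3}  ⟹  sig = [3:1]
  • {4,5,6,9}:  v_{4} + v_{5} + v_{6} + v_{9} = 0  ⟹  sig = [4:]
  • {1,4,5,9}:  v_{1} + v_{4} + v_{5} + v_{9} = v_{7}  ⟹  sig = [4:1]

Signatures (|P|; sorted positive RHS coefficients), sorted:
{ [2:],  [2:1] ×3,  [2:1,1,1],  [2:1,2],  [3:1] ×2,  [4:],  [4:1] }


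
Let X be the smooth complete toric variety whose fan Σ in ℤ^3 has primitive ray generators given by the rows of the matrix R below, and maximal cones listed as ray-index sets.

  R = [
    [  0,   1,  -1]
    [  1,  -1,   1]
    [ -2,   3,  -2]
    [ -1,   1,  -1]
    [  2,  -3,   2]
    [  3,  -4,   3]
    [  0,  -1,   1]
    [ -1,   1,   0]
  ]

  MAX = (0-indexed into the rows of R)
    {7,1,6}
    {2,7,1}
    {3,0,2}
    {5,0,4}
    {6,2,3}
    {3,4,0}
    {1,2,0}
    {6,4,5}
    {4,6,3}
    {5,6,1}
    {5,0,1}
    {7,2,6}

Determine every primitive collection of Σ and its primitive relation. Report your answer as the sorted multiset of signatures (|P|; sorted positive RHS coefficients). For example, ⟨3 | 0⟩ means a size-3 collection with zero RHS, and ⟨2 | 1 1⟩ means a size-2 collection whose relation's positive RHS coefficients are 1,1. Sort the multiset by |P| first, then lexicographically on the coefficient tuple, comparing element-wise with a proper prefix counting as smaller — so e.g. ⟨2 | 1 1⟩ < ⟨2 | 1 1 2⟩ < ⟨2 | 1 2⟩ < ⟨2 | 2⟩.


Primitive collections (11):

  {0,6}:  v_{0} + v_{6} = 0  →  sig = ⟨2 | 0⟩
  {1,3}:  v_{1} + v_{3} = 0  →  sig = ⟨2 | 0⟩
  {2,4}:  v_{2} + v_{4} = 0  →  sig = ⟨2 | 0⟩
  {1,4}:  v_{1} + v_{4} = v_{5}  →  sig = ⟨2 | 1⟩
  {2,5}:  v_{2} + v_{5} = v_{1}  →  sig = ⟨2 | 1⟩
  {3,5}:  v_{3} + v_{5} = v_{4}  →  sig = ⟨2 | 1⟩
  {0,7}:  v_{0} + v_{7} = v_{1} + v_{2}  →  sig = ⟨2 | 1 1⟩
  {3,7}:  v_{3} + v_{7} = v_{2} + v_{6}  →  sig = ⟨2 | 1 1⟩
  {4,7}:  v_{4} + v_{7} = v_{1} + v_{6}  →  sig = ⟨2 | 1 1⟩
  {5,7}:  v_{5} + v_{7} = 2·v_{1} + v_{6}  →  sig = ⟨2 | 1 2⟩
  {1,2,6}:  v_{1} + v_{2} + v_{6} = v_{7}  →  sig = ⟨3 | 1⟩

so the primitive-relation signature multiset is
    ⟨2 | 0⟩
    ⟨2 | 0⟩
    ⟨2 | 0⟩
    ⟨2 | 1⟩
    ⟨2 | 1⟩
    ⟨2 | 1⟩
    ⟨2 | 1 1⟩
    ⟨2 | 1 1⟩
    ⟨2 | 1 1⟩
    ⟨2 | 1 2⟩
    ⟨3 | 1⟩


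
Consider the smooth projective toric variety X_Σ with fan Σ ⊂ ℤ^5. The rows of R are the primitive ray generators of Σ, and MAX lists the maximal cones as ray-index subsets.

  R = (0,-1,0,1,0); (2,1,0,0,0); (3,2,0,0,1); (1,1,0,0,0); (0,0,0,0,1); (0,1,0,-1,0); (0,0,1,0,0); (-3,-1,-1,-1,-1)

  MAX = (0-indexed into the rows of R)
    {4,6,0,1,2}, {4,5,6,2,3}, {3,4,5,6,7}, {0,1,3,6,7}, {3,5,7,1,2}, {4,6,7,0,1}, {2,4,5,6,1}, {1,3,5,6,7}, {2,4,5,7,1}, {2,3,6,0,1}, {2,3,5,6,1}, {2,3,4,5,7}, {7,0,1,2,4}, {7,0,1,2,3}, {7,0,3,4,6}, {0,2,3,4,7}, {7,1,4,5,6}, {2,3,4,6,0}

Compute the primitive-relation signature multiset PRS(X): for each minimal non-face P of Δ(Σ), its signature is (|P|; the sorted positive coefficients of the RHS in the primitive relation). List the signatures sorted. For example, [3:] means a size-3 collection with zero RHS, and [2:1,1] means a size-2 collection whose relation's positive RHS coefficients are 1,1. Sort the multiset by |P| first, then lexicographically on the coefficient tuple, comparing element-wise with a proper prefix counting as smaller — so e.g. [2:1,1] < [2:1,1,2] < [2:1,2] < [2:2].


Primitive collections (3):

  {0,5}:  v_{0} + v_{5} = 0 ; sig = [2:]
  {1,3,4}:  v_{1} + v_{3} + v_{4} = v_{2} ; sig = [3:1]
  {2,6,7}:  v_{2} + v_{6} + v_{7} = v_{5} ; sig = [3:1]

Signatures (|P|; sorted positive RHS coefficients), sorted:
[[2:], [3:1], [3:1]]


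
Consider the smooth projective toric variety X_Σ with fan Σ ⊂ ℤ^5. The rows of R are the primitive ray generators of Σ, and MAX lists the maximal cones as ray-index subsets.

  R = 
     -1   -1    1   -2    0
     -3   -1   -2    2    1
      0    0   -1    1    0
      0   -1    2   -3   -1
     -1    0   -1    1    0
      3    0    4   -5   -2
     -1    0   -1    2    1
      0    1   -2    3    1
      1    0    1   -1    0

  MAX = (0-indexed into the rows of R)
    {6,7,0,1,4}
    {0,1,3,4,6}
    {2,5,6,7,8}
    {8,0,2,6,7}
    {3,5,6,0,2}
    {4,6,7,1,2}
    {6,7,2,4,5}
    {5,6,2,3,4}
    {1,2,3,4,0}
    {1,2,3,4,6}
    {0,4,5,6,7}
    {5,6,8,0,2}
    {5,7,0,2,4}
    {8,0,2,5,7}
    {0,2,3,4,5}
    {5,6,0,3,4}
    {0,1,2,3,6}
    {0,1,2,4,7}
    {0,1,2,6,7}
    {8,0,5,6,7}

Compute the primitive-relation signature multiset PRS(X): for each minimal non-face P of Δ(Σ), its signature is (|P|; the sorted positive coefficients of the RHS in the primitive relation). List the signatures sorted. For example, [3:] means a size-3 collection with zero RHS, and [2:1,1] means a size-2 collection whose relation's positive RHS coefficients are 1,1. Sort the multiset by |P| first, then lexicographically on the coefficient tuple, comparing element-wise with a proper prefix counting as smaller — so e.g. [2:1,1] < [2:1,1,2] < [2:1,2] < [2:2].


7 collections generate NE(X_Σ); each relation:

  {3,7}:  v_{3} + v_{7} = 0  ⟹  sig = [2:]
  {4,8}:  v_{4} + v_{8} = 0  ⟹  sig = [2:]
  {1,5}:  v_{1} + v_{5} = v_{3}  ⟹  sig = [2:1]
  {1,8}:  v_{1} + v_{8} = v_{0} + v_{2} + v_{6}  ⟹  sig = [2:1,1,1]
  {3,8}:  v_{3} + v_{8} = v_{0} + v_{2} + v_{5} + v_{6}  ⟹  sig = [2:1,1,1,1]
  {0,2,4,6}:  v_{0} + v_{2} + v_{4} + v_{6} = v_{1}  ⟹  sig = [4:1]
  {0,2,5,6,7}:  v_{0} + v_{2} + v_{5} + v_{6} + v_{7} = v_{8}  ⟹  sig = [5:1]

Signatures (|P|; sorted positive RHS coefficients), sorted:
    [2:]
    [2:]
    [2:1]
    [2:1,1,1]
    [2:1,1,1,1]
    [4:1]
    [5:1]


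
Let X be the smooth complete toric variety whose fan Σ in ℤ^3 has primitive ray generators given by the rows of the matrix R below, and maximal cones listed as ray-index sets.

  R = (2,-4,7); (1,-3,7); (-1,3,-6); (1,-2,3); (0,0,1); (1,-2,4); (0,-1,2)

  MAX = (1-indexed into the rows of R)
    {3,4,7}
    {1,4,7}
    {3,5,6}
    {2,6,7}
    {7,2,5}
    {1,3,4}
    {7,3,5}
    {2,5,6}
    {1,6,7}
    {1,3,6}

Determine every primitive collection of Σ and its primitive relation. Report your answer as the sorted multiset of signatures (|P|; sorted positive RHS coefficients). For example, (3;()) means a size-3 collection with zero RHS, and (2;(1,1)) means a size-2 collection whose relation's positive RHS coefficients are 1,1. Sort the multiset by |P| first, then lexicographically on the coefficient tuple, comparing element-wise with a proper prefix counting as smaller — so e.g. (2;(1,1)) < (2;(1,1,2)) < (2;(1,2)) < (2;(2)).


9 collections generate NE(X_Σ); each relation:

  • {2,3}:  v_{2} + v_{3} = v_{5} ; sig = (2;(1))
  • {4,5}:  v_{4} + v_{5} = v_{6} ; sig = (2;(1))
  • {4,6}:  v_{4} + v_{6} = v_{1} ; sig = (2;(1))
  • {2,4}:  v_{2} + v_{4} = 2·v_{6} + v_{7} ; sig = (2;(1,2))
  • {1,2}:  v_{1} + v_{2} = 3·v_{6} + v_{7} ; sig = (2;(1,3))
  • {1,5}:  v_{1} + v_{5} = 2·v_{6} ; sig = (2;(2))
  • {3,6,7}:  v_{3} + v_{6} + v_{7} = 0 ; sig = (3;())
  • {1,3,7}:  v_{1} + v_{3} + v_{7} = v_{4} ; sig = (3;(1))
  • {5,6,7}:  v_{5} + v_{6} + v_{7} = v_{2} ; sig = (3;(1))

so the primitive-relation signature multiset is
    |P|=2: 6 collections, coeffs (1), (1), (1), (1,2), (1,3), (2)
    |P|=3: 3 collections, coeffs (), (1), (1)


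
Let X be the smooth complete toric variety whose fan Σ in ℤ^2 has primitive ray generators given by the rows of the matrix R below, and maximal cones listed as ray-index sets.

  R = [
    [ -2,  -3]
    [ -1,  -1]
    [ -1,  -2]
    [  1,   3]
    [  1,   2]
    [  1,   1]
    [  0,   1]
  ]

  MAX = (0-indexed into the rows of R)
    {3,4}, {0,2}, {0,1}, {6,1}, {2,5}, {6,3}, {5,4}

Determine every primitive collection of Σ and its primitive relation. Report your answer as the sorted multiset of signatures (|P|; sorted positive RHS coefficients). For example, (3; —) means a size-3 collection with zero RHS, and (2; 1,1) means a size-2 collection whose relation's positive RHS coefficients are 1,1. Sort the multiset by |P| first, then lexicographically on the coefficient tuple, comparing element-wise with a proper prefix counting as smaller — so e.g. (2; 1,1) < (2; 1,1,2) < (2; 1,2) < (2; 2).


Σ has 14 primitive collections:

  {1,5}:  v_{1} + v_{5} = 0  →  sig = (2; —)
  {2,4}:  v_{2} + v_{4} = 0  →  sig = (2; —)
  {0,4}:  v_{0} + v_{4} = v_{1}  →  sig = (2; 1)
  {0,5}:  v_{0} + v_{5} = v_{2}  →  sig = (2; 1)
  {1,2}:  v_{1} + v_{2} = v_{0}  →  sig = (2; 1)
  {1,4}:  v_{1} + v_{4} = v_{6}  →  sig = (2; 1)
  {2,3}:  v_{2} + v_{3} = v_{6}  →  sig = (2; 1)
  {2,6}:  v_{2} + v_{6} = v_{1}  →  sig = (2; 1)
  {4,6}:  v_{4} + v_{6} = v_{3}  →  sig = (2; 1)
  {5,6}:  v_{5} + v_{6} = v_{4}  →  sig = (2; 1)
  {0,3}:  v_{0} + v_{3} = v_{1} + v_{6}  →  sig = (2; 1,1)
  {0,6}:  v_{0} + v_{6} = 2·v_{1}  →  sig = (2; 2)
  {1,3}:  v_{1} + v_{3} = 2·v_{6}  →  sig = (2; 2)
  {3,5}:  v_{3} + v_{5} = 2·v_{4}  →  sig = (2; 2)

so the primitive-relation signature multiset is
    |P|=2: 14 collections, coeffs (), (), (1), (1), (1), (1), (1), (1), (1), (1), (1,1), (2), (2), (2)


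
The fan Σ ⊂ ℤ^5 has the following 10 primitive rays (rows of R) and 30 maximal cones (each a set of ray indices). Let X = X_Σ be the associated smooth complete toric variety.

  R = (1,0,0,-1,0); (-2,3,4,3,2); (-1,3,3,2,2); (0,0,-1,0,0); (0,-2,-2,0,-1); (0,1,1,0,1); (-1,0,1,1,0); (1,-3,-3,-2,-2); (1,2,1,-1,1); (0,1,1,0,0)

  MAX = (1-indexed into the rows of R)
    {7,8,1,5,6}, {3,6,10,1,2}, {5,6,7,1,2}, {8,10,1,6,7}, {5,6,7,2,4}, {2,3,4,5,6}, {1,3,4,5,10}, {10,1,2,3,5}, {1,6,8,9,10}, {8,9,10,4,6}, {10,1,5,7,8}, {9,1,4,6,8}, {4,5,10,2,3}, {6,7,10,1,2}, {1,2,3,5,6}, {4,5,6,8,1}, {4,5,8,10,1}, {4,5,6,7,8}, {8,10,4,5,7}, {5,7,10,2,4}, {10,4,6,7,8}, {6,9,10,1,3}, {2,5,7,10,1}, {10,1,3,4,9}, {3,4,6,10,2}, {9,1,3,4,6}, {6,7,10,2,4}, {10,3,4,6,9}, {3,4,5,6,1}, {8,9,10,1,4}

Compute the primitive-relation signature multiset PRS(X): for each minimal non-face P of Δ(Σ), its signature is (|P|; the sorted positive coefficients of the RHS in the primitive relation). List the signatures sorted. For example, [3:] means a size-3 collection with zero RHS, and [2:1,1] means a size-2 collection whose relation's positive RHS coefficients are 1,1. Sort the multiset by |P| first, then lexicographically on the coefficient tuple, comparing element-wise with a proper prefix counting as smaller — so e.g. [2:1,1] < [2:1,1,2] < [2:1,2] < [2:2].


10 collections generate NE(X_Σ); each relation:

  • {3,8}:  v_{3} + v_{8} = 0  ⇒ sig = [2:]
  • {2,8}:  v_{2} + v_{8} = v_{7}  ⇒ sig = [2:1]
  • {3,7}:  v_{3} + v_{7} = v_{2}  ⇒ sig = [2:1]
  • {5,9}:  v_{5} + v_{9} = v_{1} + v_{4}  ⇒ sig = [2:1,1]
  • {7,9}:  v_{7} + v_{9} = v_{6} + v_{10}  ⇒ sig = [2:1,1]
  • {2,9}:  v_{2} + v_{9} = v_{3} + v_{6} + v_{10}  ⇒ sig = [2:1,1,1]
  • {1,4,7}:  v_{1} + v_{4} + v_{7} = 0  ⇒ sig = [3:]
  • {5,6,10}:  v_{5} + v_{6} + v_{10} = 0  ⇒ sig = [3:]
  • {1,2,4}:  v_{1} + v_{2} + v_{4} = v_{3}  ⇒ sig = [3:1]
  • {1,4,6,10}:  v_{1} + v_{4} + v_{6} + v_{10} = v_{9}  ⇒ sig = [4:1]

Sorted signature multiset PRS(X):
{ [2:],  [2:1] ×2,  [2:1,1] ×2,  [2:1,1,1],  [3:] ×2,  [3:1],  [4:1] }


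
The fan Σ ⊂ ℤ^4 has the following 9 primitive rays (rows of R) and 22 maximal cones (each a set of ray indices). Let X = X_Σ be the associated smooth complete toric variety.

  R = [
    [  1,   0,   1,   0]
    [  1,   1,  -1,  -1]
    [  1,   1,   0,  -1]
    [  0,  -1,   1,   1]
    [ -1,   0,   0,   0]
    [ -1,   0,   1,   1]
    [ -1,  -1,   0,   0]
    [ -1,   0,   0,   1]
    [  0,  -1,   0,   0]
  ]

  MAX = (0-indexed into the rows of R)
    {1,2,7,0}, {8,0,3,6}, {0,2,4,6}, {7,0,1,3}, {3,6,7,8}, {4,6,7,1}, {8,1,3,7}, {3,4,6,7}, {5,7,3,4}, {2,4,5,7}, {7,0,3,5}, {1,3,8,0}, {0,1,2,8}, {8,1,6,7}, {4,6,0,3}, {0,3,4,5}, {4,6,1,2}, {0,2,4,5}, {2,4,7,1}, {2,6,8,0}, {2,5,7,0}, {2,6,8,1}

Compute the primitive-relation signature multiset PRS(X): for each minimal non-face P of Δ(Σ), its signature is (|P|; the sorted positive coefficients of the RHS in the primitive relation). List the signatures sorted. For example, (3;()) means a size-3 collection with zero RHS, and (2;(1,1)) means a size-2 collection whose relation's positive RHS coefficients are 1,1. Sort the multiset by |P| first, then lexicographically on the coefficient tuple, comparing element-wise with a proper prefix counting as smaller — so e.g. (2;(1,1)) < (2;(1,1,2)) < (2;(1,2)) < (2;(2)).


14 minimal non-faces of Δ(Σ) (on 9 rays):

  P={2,3}:  v_{2} + v_{3} = v_{0}  so sig = (2;(1))
  P={4,8}:  v_{4} + v_{8} = v_{6}  so sig = (2;(1))
  P={1,5}:  v_{1} + v_{5} = v_{2} + v_{7}  so sig = (2;(1,1))
  P={5,8}:  v_{5} + v_{8} = v_{3} + v_{4}  so sig = (2;(1,1))
  P={5,6}:  v_{5} + v_{6} = v_{3} + 2·v_{4}  so sig = (2;(1,2))
  P={1,3,4}:  v_{1} + v_{3} + v_{4} = 0  so sig = (3;())
  P={2,7,8}:  v_{2} + v_{7} + v_{8} = 0  so sig = (3;())
  P={0,1,4}:  v_{0} + v_{1} + v_{4} = v_{2}  so sig = (3;(1))
  P={0,4,7}:  v_{0} + v_{4} + v_{7} = v_{5}  so sig = (3;(1))
  P={0,7,8}:  v_{0} + v_{7} + v_{8} = v_{3}  so sig = (3;(1))
  P={1,3,6}:  v_{1} + v_{3} + v_{6} = v_{8}  so sig = (3;(1))
  P={2,6,7}:  v_{2} + v_{6} + v_{7} = v_{4}  so sig = (3;(1))
  P={0,1,6}:  v_{0} + v_{1} + v_{6} = v_{2} + v_{8}  so sig = (3;(1,1))
  P={0,6,7}:  v_{0} + v_{6} + v_{7} = v_{3} + v_{4}  so sig = (3;(1,1))

Signatures (|P|; sorted positive RHS coefficients), sorted:
    |P|=2: 5 collections, coeffs (1), (1), (1,1), (1,1), (1,2)
    |P|=3: 9 collections, coeffs (), (), (1), (1), (1), (1), (1), (1,1), (1,1)


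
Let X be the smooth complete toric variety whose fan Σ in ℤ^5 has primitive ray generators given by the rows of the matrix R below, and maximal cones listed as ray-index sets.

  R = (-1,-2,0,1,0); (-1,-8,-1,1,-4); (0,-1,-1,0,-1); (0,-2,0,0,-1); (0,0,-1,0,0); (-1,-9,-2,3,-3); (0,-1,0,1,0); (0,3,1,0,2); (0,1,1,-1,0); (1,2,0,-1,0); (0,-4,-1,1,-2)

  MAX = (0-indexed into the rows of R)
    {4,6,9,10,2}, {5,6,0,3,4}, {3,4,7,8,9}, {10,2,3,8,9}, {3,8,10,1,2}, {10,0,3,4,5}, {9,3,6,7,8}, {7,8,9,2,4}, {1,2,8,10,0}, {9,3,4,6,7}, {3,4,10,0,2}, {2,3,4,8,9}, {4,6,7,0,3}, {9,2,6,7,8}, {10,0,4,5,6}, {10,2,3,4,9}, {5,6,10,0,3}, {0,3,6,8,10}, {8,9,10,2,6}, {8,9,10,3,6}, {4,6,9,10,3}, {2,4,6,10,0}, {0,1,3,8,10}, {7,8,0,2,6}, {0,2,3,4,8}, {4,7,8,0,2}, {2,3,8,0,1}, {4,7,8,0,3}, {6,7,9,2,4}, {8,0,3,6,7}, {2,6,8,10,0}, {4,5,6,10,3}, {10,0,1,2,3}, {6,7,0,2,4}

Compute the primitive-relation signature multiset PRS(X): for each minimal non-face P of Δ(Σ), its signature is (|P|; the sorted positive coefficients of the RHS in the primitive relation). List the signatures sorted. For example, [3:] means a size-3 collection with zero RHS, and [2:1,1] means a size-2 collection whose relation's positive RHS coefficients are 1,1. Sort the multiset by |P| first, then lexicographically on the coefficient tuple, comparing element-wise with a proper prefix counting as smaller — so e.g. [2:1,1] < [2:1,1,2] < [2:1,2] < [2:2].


17 collections generate NE(X_Σ); each relation:

  P = {0,9}:  v_{0} + v_{9} = 0  so sig = [2:]
  P = {7,10}:  v_{7} + v_{10} = v_{6}  so sig = [2:1]
  P = {1,7}:  v_{1} + v_{7} = v_{0} + v_{8} + v_{10}  so sig = [2:1,1,1]
  P = {5,8}:  v_{5} + v_{8} = v_{0} + v_{3} + v_{10}  so sig = [2:1,1,1]
  P = {1,9}:  v_{1} + v_{9} = v_{2} + v_{3} + v_{8} + v_{10}  so sig = [2:1,1,1,1]
  P = {5,9}:  v_{5} + v_{9} = v_{3} + v_{4} + v_{6} + v_{10}  so sig = [2:1,1,1,1]
  P = {5,7}:  v_{5} + v_{7} = v_{0} + v_{3} + v_{4} + 2·v_{6}  so sig = [2:1,1,1,2]
  P = {1,6}:  v_{1} + v_{6} = v_{0} + v_{8} + 2·v_{10}  so sig = [2:1,1,2]
  P = {2,5}:  v_{2} + v_{5} = v_{0} + v_{4} + 2·v_{10}  so sig = [2:1,1,2]
  P = {1,4}:  v_{1} + v_{4} = v_{0} + 2·v_{2} + 2·v_{3}  so sig = [2:1,2,2]
  P = {1,5}:  v_{1} + v_{5} = 2·v_{0} + v_{2} + 2·v_{3} + 2·v_{10}  so sig = [2:1,2,2,2]
  P = {2,3,7}:  v_{2} + v_{3} + v_{7} = 0  so sig = [3:]
  P = {4,6,8}:  v_{4} + v_{6} + v_{8} = 0  so sig = [3:]
  P = {2,3,6}:  v_{2} + v_{3} + v_{6} = v_{10}  so sig = [3:1]
  P = {4,8,10}:  v_{4} + v_{8} + v_{10} = v_{2} + v_{3}  so sig = [3:1,1]
  P = {0,2,3,8,10}:  v_{0} + v_{2} + v_{3} + v_{8} + v_{10} = v_{1}  so sig = [5:1]
  P = {0,3,4,6,10}:  v_{0} + v_{3} + v_{4} + v_{6} + v_{10} = v_{5}  so sig = [5:1]

so the primitive-relation signature multiset is
    [2:]
    [2:1]
    [2:1,1,1]
    [2:1,1,1]
    [2:1,1,1,1]
    [2:1,1,1,1]
    [2:1,1,1,2]
    [2:1,1,2]
    [2:1,1,2]
    [2:1,2,2]
    [2:1,2,2,2]
    [3:]
    [3:]
    [3:1]
    [3:1,1]
    [5:1]
    [5:1]
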